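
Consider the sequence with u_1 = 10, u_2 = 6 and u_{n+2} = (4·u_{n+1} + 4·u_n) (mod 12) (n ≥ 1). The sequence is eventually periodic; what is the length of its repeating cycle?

8

u_1 = 10; u_2 = 6; u_3 = 4; u_4 = 4; u_5 = 8; u_6 = 0; u_7 = 8; u_8 = 8; u_9 = 4; u_{10} = 0; u_{11} = 4; u_{12} = 4.
Since (u_{11}, u_{12}) = (u_3, u_4) = (4, 4) (two consecutive terms determine the rest), the sequence is eventually periodic: after a pre-period of length 2 it cycles with period 8.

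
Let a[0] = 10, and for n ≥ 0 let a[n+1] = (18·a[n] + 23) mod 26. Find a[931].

a[0] = 10; a[1] = 21; a[2] = 11; a[3] = 13; a[4] = 23; a[5] = 21.
Since a[5] = a[1] = 21, the sequence is eventually periodic: after a pre-period of length 1 it cycles with period 4.
For n ≥ 1, a[n] depends only on (n - 1) mod 4. (931 - 1) mod 4 = 2, so a[931] = a[3] = 13.

13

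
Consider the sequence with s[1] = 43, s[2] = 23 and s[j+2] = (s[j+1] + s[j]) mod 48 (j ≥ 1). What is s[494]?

31

Listing terms: s[1] = 43; s[2] = 23; s[3] = 18; s[4] = 41; s[5] = 11; s[6] = 4; s[7] = 15; s[8] = 19; s[9] = 34; s[10] = 5; s[11] = 39; s[12] = 44; s[13] = 35; s[14] = 31; s[15] = 18; s[16] = 1; s[17] = 19; s[18] = 20; s[19] = 39; s[20] = 11; s[21] = 2; s[22] = 13; s[23] = 15; s[24] = 28; s[25] = 43; s[26] = 23.
The sequence repeats with period 24.
(494 - 1) mod 24 = 13, so s[494] = s[14] = 31.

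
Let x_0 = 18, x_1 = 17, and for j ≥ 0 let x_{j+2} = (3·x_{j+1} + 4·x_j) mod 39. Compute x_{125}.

x_0 = 18, x_1 = 17, x_2 = 6, x_3 = 8, x_4 = 9, x_5 = 20, x_6 = 18, x_7 = 17.
The sequence repeats with period 6.
(125 - 0) mod 6 = 5, so x_{125} = x_5 = 20.

20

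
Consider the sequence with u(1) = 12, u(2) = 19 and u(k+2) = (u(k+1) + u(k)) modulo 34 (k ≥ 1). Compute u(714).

Computing terms: u(1) = 12, u(2) = 19, u(3) = 31, u(4) = 16, u(5) = 13, u(6) = 29, u(7) = 8, u(8) = 3, u(9) = 11, u(10) = 14, u(11) = 25, u(12) = 5, u(13) = 30, u(14) = 1, u(15) = 31, u(16) = 32, u(17) = 29, u(18) = 27, u(19) = 22, u(20) = 15, u(21) = 3, u(22) = 18, u(23) = 21, u(24) = 5, u(25) = 26, u(26) = 31, u(27) = 23, u(28) = 20, u(29) = 9, u(30) = 29, u(31) = 4, u(32) = 33, u(33) = 3, u(34) = 2, u(35) = 5, u(36) = 7, u(37) = 12, u(38) = 19.
The sequence repeats with period 36.
(714 - 1) mod 36 = 29, so u(714) = u(30) = 29.

29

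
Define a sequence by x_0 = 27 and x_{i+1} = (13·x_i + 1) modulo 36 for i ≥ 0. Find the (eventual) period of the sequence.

36

We have x_0 = 27,  x_1 = 28,  x_2 = 5,  x_3 = 30,  x_4 = 31,  x_5 = 8,  x_6 = 33,  x_7 = 34,  x_8 = 11,  x_9 = 0,  x_{10} = 1,  x_{11} = 14,  x_{12} = 3,  x_{13} = 4,  x_{14} = 17,  x_{15} = 6,  x_{16} = 7,  x_{17} = 20,  x_{18} = 9,  x_{19} = 10,  x_{20} = 23,  x_{21} = 12,  x_{22} = 13,  x_{23} = 26,  x_{24} = 15,  x_{25} = 16,  x_{26} = 29,  x_{27} = 18,  x_{28} = 19,  x_{29} = 32,  x_{30} = 21,  x_{31} = 22,  x_{32} = 35,  x_{33} = 24,  x_{34} = 25,  x_{35} = 2,  x_{36} = 27.
Since x_{36} = x_0 = 27, the sequence is periodic with period 36.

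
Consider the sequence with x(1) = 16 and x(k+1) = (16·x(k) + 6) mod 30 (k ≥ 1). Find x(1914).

x(1) = 16,  x(2) = 22,  x(3) = 28,  x(4) = 4,  x(5) = 10,  x(6) = 16.
Since x(6) = x(1) = 16, the sequence is periodic with period 5.
(1914 - 1) mod 5 = 3, so x(1914) = x(4) = 4.

4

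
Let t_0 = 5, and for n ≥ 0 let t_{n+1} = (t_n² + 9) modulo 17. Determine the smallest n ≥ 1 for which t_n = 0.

1

Computing terms: t_0 = 5, t_1 = 0, t_2 = 9, t_3 = 5.
Since t_3 = t_0 = 5, the sequence is periodic with period 3.
The value 0 first appears (with n ≥ 1) at t_1.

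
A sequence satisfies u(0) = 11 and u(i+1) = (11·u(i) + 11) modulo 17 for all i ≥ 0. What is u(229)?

We have u(0) = 11, u(1) = 13, u(2) = 1, u(3) = 5, u(4) = 15, u(5) = 6, u(6) = 9, u(7) = 8, u(8) = 14, u(9) = 12, u(10) = 7, u(11) = 3, u(12) = 10, u(13) = 2, u(14) = 16, u(15) = 0, u(16) = 11.
The sequence repeats with period 16.
(229 - 0) mod 16 = 5, so u(229) = u(5) = 6.

6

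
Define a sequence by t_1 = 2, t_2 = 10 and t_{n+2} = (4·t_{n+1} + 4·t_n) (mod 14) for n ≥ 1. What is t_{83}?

0

Computing terms: t_1 = 2,  t_2 = 10,  t_3 = 6,  t_4 = 8,  t_5 = 0,  t_6 = 4,  t_7 = 2,  t_8 = 10.
Since (t_7, t_8) = (t_1, t_2) = (2, 10) (two consecutive terms determine the rest), the sequence is periodic with period 6.
(83 - 1) mod 6 = 4, so t_{83} = t_5 = 0.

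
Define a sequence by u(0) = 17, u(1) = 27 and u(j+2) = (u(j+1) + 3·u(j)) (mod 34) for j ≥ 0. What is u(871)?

1

Listing terms: u(0) = 17, u(1) = 27, u(2) = 10, u(3) = 23, u(4) = 19, u(5) = 20, u(6) = 9, u(7) = 1, u(8) = 28, u(9) = 31, u(10) = 13, u(11) = 4, u(12) = 9, u(13) = 21, u(14) = 14, u(15) = 9, u(16) = 17, u(17) = 10, u(18) = 27, u(19) = 23, u(20) = 2, u(21) = 3, u(22) = 9, u(23) = 18, u(24) = 11, u(25) = 31, u(26) = 30, u(27) = 21, u(28) = 9, u(29) = 4, u(30) = 31, u(31) = 9, u(32) = 0, u(33) = 27, u(34) = 27, u(35) = 6, u(36) = 19, u(37) = 3, u(38) = 26, u(39) = 1, u(40) = 11, u(41) = 14, u(42) = 13, u(43) = 21, u(44) = 26, u(45) = 21, u(46) = 31, u(47) = 26, u(48) = 17, u(49) = 27.
Since (u(48), u(49)) = (u(0), u(1)) = (17, 27) (two consecutive terms determine the rest), the sequence is periodic with period 48.
So u(871) = u(0 + ((871-0) mod 48)) = u(7) = 1.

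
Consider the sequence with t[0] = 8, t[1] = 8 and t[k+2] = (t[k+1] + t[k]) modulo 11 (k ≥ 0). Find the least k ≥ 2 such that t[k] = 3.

t[0] = 8; t[1] = 8; t[2] = 5; t[3] = 2; t[4] = 7; t[5] = 9; t[6] = 5; t[7] = 3; t[8] = 8; t[9] = 0; t[10] = 8; t[11] = 8.
Since (t[10], t[11]) = (t[0], t[1]) = (8, 8) (two consecutive terms determine the rest), the sequence is periodic with period 10.
The value 3 first appears (with k ≥ 2) at t[7].

7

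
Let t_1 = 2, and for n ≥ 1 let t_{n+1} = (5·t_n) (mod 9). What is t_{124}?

7

Computing terms: t_1 = 2, t_2 = 1, t_3 = 5, t_4 = 7, t_5 = 8, t_6 = 4, t_7 = 2.
Since t_7 = t_1 = 2, the sequence is periodic with period 6.
So t_{124} = t_{1 + ((124-1) mod 6)} = t_4 = 7.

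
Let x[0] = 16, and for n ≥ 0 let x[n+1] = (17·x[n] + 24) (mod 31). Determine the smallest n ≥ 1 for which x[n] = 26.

x[0] = 16,  x[1] = 17,  x[2] = 3,  x[3] = 13,  x[4] = 28,  x[5] = 4,  x[6] = 30,  x[7] = 7,  x[8] = 19,  x[9] = 6,  x[10] = 2,  x[11] = 27,  x[12] = 18,  x[13] = 20,  x[14] = 23,  x[15] = 12,  x[16] = 11,  x[17] = 25,  x[18] = 15,  x[19] = 0,  x[20] = 24,  x[21] = 29,  x[22] = 21,  x[23] = 9,  x[24] = 22,  x[25] = 26,  x[26] = 1,  x[27] = 10,  x[28] = 8,  x[29] = 5,  x[30] = 16.
Since x[30] = x[0] = 16, the sequence is periodic with period 30.
The value 26 first appears (with n ≥ 1) at x[25].

25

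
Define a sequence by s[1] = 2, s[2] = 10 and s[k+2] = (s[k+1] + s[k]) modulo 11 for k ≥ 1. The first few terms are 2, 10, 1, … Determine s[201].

Listing terms: s[1] = 2, s[2] = 10, s[3] = 1, s[4] = 0, s[5] = 1, s[6] = 1, s[7] = 2, s[8] = 3, s[9] = 5, s[10] = 8, s[11] = 2, s[12] = 10.
The sequence repeats with period 10.
(201 - 1) mod 10 = 0, so s[201] = s[1] = 2.

2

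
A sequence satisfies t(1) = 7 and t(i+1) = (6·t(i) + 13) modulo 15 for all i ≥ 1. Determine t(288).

Listing terms: t(1) = 7, t(2) = 10, t(3) = 13, t(4) = 1, t(5) = 4, t(6) = 7.
The sequence repeats with period 5.
So t(288) = t(1 + ((288-1) mod 5)) = t(3) = 13.

13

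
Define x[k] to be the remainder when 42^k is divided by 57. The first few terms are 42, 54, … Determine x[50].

36

Listing terms: x[1] = 42, x[2] = 54, x[3] = 45, x[4] = 9, x[5] = 36, x[6] = 30, x[7] = 6, x[8] = 24, x[9] = 39, x[10] = 42.
The sequence repeats with period 9.
(50 - 1) mod 9 = 4, so x[50] = x[5] = 36.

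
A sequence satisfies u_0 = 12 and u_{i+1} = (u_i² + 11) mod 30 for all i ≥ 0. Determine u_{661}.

u_0 = 12; u_1 = 5; u_2 = 6; u_3 = 17; u_4 = 0; u_5 = 11; u_6 = 12.
The sequence repeats with period 6.
(661 - 0) mod 6 = 1, so u_{661} = u_1 = 5.

5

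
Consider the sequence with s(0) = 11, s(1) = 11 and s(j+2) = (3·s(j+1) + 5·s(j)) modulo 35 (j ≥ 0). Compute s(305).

11

We have s(0) = 11; s(1) = 11; s(2) = 18; s(3) = 4; s(4) = 32; s(5) = 11; s(6) = 18.
Since (s(5), s(6)) = (s(1), s(2)) = (11, 18) (two consecutive terms determine the rest), the sequence is eventually periodic: after a pre-period of length 1 it cycles with period 4.
For j ≥ 1, s(j) depends only on (j - 1) mod 4. (305 - 1) mod 4 = 0, so s(305) = s(1) = 11.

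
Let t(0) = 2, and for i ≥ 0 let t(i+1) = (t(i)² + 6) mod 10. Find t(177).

Computing terms: t(0) = 2; t(1) = 0; t(2) = 6; t(3) = 2.
The sequence repeats with period 3.
So t(177) = t(0 + ((177-0) mod 3)) = t(0) = 2.

2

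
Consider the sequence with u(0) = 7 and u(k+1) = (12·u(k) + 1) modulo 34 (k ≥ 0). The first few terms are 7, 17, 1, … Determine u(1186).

Computing terms: u(0) = 7; u(1) = 17; u(2) = 1; u(3) = 13; u(4) = 21; u(5) = 15; u(6) = 11; u(7) = 31; u(8) = 33; u(9) = 23; u(10) = 5; u(11) = 27; u(12) = 19; u(13) = 25; u(14) = 29; u(15) = 9; u(16) = 7.
Since u(16) = u(0) = 7, the sequence is periodic with period 16.
So u(1186) = u(0 + ((1186-0) mod 16)) = u(2) = 1.

1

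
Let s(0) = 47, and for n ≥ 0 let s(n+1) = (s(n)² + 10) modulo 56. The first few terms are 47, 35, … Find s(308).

3

We have s(0) = 47, s(1) = 35, s(2) = 3, s(3) = 19, s(4) = 35.
Since s(4) = s(1) = 35, the sequence is eventually periodic: after a pre-period of length 1 it cycles with period 3.
For n ≥ 1, s(n) depends only on (n - 1) mod 3. (308 - 1) mod 3 = 1, so s(308) = s(2) = 3.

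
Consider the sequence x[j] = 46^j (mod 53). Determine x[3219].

We have x[0] = 1, x[1] = 46, x[2] = 49, x[3] = 28, x[4] = 16, x[5] = 47, x[6] = 42, x[7] = 24, x[8] = 44, x[9] = 10, x[10] = 36, x[11] = 13, x[12] = 15, x[13] = 1.
The sequence repeats with period 13.
So x[3219] = x[0 + ((3219-0) mod 13)] = x[8] = 44.

44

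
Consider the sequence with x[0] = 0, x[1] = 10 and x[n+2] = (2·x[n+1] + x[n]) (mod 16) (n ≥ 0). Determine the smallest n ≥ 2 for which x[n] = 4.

2

Computing terms: x[0] = 0,  x[1] = 10,  x[2] = 4,  x[3] = 2,  x[4] = 8,  x[5] = 2,  x[6] = 12,  x[7] = 10,  x[8] = 0,  x[9] = 10.
The sequence repeats with period 8.
The value 4 first appears (with n ≥ 2) at x[2].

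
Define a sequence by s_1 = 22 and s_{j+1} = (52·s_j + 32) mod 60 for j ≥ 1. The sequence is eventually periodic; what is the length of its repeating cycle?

Computing terms: s_1 = 22,  s_2 = 36,  s_3 = 44,  s_4 = 40,  s_5 = 12,  s_6 = 56,  s_7 = 4,  s_8 = 0,  s_9 = 32,  s_{10} = 16,  s_{11} = 24,  s_{12} = 20,  s_{13} = 52,  s_{14} = 36.
Since s_{14} = s_2 = 36, the sequence is eventually periodic: after a pre-period of length 1 it cycles with period 12.

12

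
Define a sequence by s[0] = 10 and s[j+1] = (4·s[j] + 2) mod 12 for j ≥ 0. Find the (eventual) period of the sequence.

Computing terms: s[0] = 10, s[1] = 6, s[2] = 2, s[3] = 10.
Since s[3] = s[0] = 10, the sequence is periodic with period 3.

3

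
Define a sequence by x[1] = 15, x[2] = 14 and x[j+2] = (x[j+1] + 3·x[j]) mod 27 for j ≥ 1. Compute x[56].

17

Listing terms: x[1] = 15,  x[2] = 14,  x[3] = 5,  x[4] = 20,  x[5] = 8,  x[6] = 14,  x[7] = 11,  x[8] = 26,  x[9] = 5,  x[10] = 2,  x[11] = 17,  x[12] = 23,  x[13] = 20,  x[14] = 8.
Since (x[13], x[14]) = (x[4], x[5]) = (20, 8) (two consecutive terms determine the rest), the sequence is eventually periodic: after a pre-period of length 3 it cycles with period 9.
For j ≥ 4, x[j] depends only on (j - 4) mod 9. (56 - 4) mod 9 = 7, so x[56] = x[11] = 17.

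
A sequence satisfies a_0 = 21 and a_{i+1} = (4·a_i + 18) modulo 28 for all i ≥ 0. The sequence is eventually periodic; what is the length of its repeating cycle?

3

Computing terms: a_0 = 21; a_1 = 18; a_2 = 6; a_3 = 14; a_4 = 18.
Since a_4 = a_1 = 18, the sequence is eventually periodic: after a pre-period of length 1 it cycles with period 3.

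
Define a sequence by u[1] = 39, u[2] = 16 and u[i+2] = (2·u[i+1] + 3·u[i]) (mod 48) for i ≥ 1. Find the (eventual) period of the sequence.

We have u[1] = 39,  u[2] = 16,  u[3] = 5,  u[4] = 10,  u[5] = 35,  u[6] = 4,  u[7] = 17,  u[8] = 46,  u[9] = 47,  u[10] = 40,  u[11] = 29,  u[12] = 34,  u[13] = 11,  u[14] = 28,  u[15] = 41,  u[16] = 22,  u[17] = 23,  u[18] = 16,  u[19] = 5.
Since (u[18], u[19]) = (u[2], u[3]) = (16, 5) (two consecutive terms determine the rest), the sequence is eventually periodic: after a pre-period of length 1 it cycles with period 16.

16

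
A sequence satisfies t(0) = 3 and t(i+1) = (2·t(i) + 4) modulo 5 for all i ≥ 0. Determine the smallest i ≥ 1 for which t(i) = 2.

3

t(0) = 3, t(1) = 0, t(2) = 4, t(3) = 2, t(4) = 3.
The sequence repeats with period 4.
The value 2 first appears (with i ≥ 1) at t(3).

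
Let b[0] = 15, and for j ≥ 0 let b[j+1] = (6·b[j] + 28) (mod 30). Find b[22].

16

Listing terms: b[0] = 15, b[1] = 28, b[2] = 16, b[3] = 4, b[4] = 22, b[5] = 10, b[6] = 28.
Since b[6] = b[1] = 28, the sequence is eventually periodic: after a pre-period of length 1 it cycles with period 5.
For j ≥ 1, b[j] depends only on (j - 1) mod 5. (22 - 1) mod 5 = 1, so b[22] = b[2] = 16.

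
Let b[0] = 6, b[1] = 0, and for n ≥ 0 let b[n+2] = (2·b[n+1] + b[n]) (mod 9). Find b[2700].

3

Computing terms: b[0] = 6,  b[1] = 0,  b[2] = 6,  b[3] = 3,  b[4] = 3,  b[5] = 0,  b[6] = 3,  b[7] = 6,  b[8] = 6,  b[9] = 0.
The sequence repeats with period 8.
So b[2700] = b[0 + ((2700-0) mod 8)] = b[4] = 3.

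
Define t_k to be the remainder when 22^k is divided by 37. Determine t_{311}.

24

Listing terms: t_1 = 22, t_2 = 3, t_3 = 29, t_4 = 9, t_5 = 13, t_6 = 27, t_7 = 2, t_8 = 7, t_9 = 6, t_{10} = 21, t_{11} = 18, t_{12} = 26, t_{13} = 17, t_{14} = 4, t_{15} = 14, t_{16} = 12, t_{17} = 5, t_{18} = 36, t_{19} = 15, t_{20} = 34, t_{21} = 8, t_{22} = 28, t_{23} = 24, t_{24} = 10, t_{25} = 35, t_{26} = 30, t_{27} = 31, t_{28} = 16, t_{29} = 19, t_{30} = 11, t_{31} = 20, t_{32} = 33, t_{33} = 23, t_{34} = 25, t_{35} = 32, t_{36} = 1, t_{37} = 22.
Since t_{37} = t_1 = 22, the sequence is periodic with period 36.
So t_{311} = t_{1 + ((311-1) mod 36)} = t_{23} = 24.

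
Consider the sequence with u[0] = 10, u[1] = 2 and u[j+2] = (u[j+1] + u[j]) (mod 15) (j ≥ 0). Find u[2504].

1

Computing terms: u[0] = 10; u[1] = 2; u[2] = 12; u[3] = 14; u[4] = 11; u[5] = 10; u[6] = 6; u[7] = 1; u[8] = 7; u[9] = 8; u[10] = 0; u[11] = 8; u[12] = 8; u[13] = 1; u[14] = 9; u[15] = 10; u[16] = 4; u[17] = 14; u[18] = 3; u[19] = 2; u[20] = 5; u[21] = 7; u[22] = 12; u[23] = 4; u[24] = 1; u[25] = 5; u[26] = 6; u[27] = 11; u[28] = 2; u[29] = 13; u[30] = 0; u[31] = 13; u[32] = 13; u[33] = 11; u[34] = 9; u[35] = 5; u[36] = 14; u[37] = 4; u[38] = 3; u[39] = 7; u[40] = 10; u[41] = 2.
Since (u[40], u[41]) = (u[0], u[1]) = (10, 2) (two consecutive terms determine the rest), the sequence is periodic with period 40.
(2504 - 0) mod 40 = 24, so u[2504] = u[24] = 1.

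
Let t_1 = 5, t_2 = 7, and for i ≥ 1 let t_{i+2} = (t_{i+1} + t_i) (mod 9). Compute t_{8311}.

We have t_1 = 5; t_2 = 7; t_3 = 3; t_4 = 1; t_5 = 4; t_6 = 5; t_7 = 0; t_8 = 5; t_9 = 5; t_{10} = 1; t_{11} = 6; t_{12} = 7; t_{13} = 4; t_{14} = 2; t_{15} = 6; t_{16} = 8; t_{17} = 5; t_{18} = 4; t_{19} = 0; t_{20} = 4; t_{21} = 4; t_{22} = 8; t_{23} = 3; t_{24} = 2; t_{25} = 5; t_{26} = 7.
Since (t_{25}, t_{26}) = (t_1, t_2) = (5, 7) (two consecutive terms determine the rest), the sequence is periodic with period 24.
(8311 - 1) mod 24 = 6, so t_{8311} = t_7 = 0.

0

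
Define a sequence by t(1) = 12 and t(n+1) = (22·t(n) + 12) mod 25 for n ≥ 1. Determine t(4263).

Listing terms: t(1) = 12,  t(2) = 1,  t(3) = 9,  t(4) = 10,  t(5) = 7,  t(6) = 16,  t(7) = 14,  t(8) = 20,  t(9) = 2,  t(10) = 6,  t(11) = 19,  t(12) = 5,  t(13) = 22,  t(14) = 21,  t(15) = 24,  t(16) = 15,  t(17) = 17,  t(18) = 11,  t(19) = 4,  t(20) = 0,  t(21) = 12.
Since t(21) = t(1) = 12, the sequence is periodic with period 20.
(4263 - 1) mod 20 = 2, so t(4263) = t(3) = 9.

9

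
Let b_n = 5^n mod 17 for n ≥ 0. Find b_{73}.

b_0 = 1; b_1 = 5; b_2 = 8; b_3 = 6; b_4 = 13; b_5 = 14; b_6 = 2; b_7 = 10; b_8 = 16; b_9 = 12; b_{10} = 9; b_{11} = 11; b_{12} = 4; b_{13} = 3; b_{14} = 15; b_{15} = 7; b_{16} = 1.
The sequence repeats with period 16.
So b_{73} = b_{0 + ((73-0) mod 16)} = b_9 = 12.

12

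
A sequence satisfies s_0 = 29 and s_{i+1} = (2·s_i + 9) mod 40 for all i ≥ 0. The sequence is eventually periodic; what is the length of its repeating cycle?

4

s_0 = 29; s_1 = 27; s_2 = 23; s_3 = 15; s_4 = 39; s_5 = 7; s_6 = 23.
Since s_6 = s_2 = 23, the sequence is eventually periodic: after a pre-period of length 2 it cycles with period 4.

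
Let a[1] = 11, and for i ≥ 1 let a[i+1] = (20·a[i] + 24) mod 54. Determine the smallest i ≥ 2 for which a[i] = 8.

a[1] = 11; a[2] = 28; a[3] = 44; a[4] = 40; a[5] = 14; a[6] = 34; a[7] = 2; a[8] = 10; a[9] = 8; a[10] = 22; a[11] = 32; a[12] = 16; a[13] = 20; a[14] = 46; a[15] = 26; a[16] = 4; a[17] = 50; a[18] = 52; a[19] = 38; a[20] = 28.
Since a[20] = a[2] = 28, the sequence is eventually periodic: after a pre-period of length 1 it cycles with period 18.
The value 8 first appears (with i ≥ 2) at a[9].

9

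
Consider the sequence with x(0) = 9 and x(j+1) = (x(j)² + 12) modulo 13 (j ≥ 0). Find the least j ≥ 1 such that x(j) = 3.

2

x(0) = 9; x(1) = 2; x(2) = 3; x(3) = 8; x(4) = 11; x(5) = 3.
Since x(5) = x(2) = 3, the sequence is eventually periodic: after a pre-period of length 2 it cycles with period 3.
The value 3 first appears (with j ≥ 1) at x(2).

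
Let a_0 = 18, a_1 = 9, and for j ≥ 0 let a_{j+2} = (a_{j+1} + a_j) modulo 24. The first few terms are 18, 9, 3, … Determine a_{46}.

a_0 = 18; a_1 = 9; a_2 = 3; a_3 = 12; a_4 = 15; a_5 = 3; a_6 = 18; a_7 = 21; a_8 = 15; a_9 = 12; a_{10} = 3; a_{11} = 15; a_{12} = 18; a_{13} = 9.
The sequence repeats with period 12.
So a_{46} = a_{0 + ((46-0) mod 12)} = a_{10} = 3.

3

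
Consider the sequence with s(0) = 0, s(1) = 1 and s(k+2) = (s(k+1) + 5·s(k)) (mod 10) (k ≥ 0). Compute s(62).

Computing terms: s(0) = 0,  s(1) = 1,  s(2) = 1,  s(3) = 6,  s(4) = 1,  s(5) = 1.
Since (s(4), s(5)) = (s(1), s(2)) = (1, 1) (two consecutive terms determine the rest), the sequence is eventually periodic: after a pre-period of length 1 it cycles with period 3.
For k ≥ 1, s(k) depends only on (k - 1) mod 3. (62 - 1) mod 3 = 1, so s(62) = s(2) = 1.

1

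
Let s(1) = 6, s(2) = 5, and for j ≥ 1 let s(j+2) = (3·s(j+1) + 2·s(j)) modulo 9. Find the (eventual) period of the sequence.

12

We have s(1) = 6,  s(2) = 5,  s(3) = 0,  s(4) = 1,  s(5) = 3,  s(6) = 2,  s(7) = 3,  s(8) = 4,  s(9) = 0,  s(10) = 8,  s(11) = 6,  s(12) = 7,  s(13) = 6,  s(14) = 5.
Since (s(13), s(14)) = (s(1), s(2)) = (6, 5) (two consecutive terms determine the rest), the sequence is periodic with period 12.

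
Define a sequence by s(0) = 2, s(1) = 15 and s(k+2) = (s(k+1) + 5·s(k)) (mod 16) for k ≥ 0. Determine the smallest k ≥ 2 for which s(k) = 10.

6

Computing terms: s(0) = 2; s(1) = 15; s(2) = 9; s(3) = 4; s(4) = 1; s(5) = 5; s(6) = 10; s(7) = 3; s(8) = 5; s(9) = 4; s(10) = 13; s(11) = 1; s(12) = 2; s(13) = 7; s(14) = 1; s(15) = 4; s(16) = 9; s(17) = 13; s(18) = 10; s(19) = 11; s(20) = 13; s(21) = 4; s(22) = 5; s(23) = 9; s(24) = 2; s(25) = 15.
The sequence repeats with period 24.
The value 10 first appears (with k ≥ 2) at s(6).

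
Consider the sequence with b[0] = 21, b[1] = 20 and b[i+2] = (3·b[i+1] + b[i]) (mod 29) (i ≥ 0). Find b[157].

27

Listing terms: b[0] = 21; b[1] = 20; b[2] = 23; b[3] = 2; b[4] = 0; b[5] = 2; b[6] = 6; b[7] = 20; b[8] = 8; b[9] = 15; b[10] = 24; b[11] = 0; b[12] = 24; b[13] = 14; b[14] = 8; b[15] = 9; b[16] = 6; b[17] = 27; b[18] = 0; b[19] = 27; b[20] = 23; b[21] = 9; b[22] = 21; b[23] = 14; b[24] = 5; b[25] = 0; b[26] = 5; b[27] = 15; b[28] = 21; b[29] = 20.
The sequence repeats with period 28.
(157 - 0) mod 28 = 17, so b[157] = b[17] = 27.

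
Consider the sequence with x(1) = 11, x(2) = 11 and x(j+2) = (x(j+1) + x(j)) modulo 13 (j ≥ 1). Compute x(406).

Computing terms: x(1) = 11,  x(2) = 11,  x(3) = 9,  x(4) = 7,  x(5) = 3,  x(6) = 10,  x(7) = 0,  x(8) = 10,  x(9) = 10,  x(10) = 7,  x(11) = 4,  x(12) = 11,  x(13) = 2,  x(14) = 0,  x(15) = 2,  x(16) = 2,  x(17) = 4,  x(18) = 6,  x(19) = 10,  x(20) = 3,  x(21) = 0,  x(22) = 3,  x(23) = 3,  x(24) = 6,  x(25) = 9,  x(26) = 2,  x(27) = 11,  x(28) = 0,  x(29) = 11,  x(30) = 11.
The sequence repeats with period 28.
So x(406) = x(1 + ((406-1) mod 28)) = x(14) = 0.

0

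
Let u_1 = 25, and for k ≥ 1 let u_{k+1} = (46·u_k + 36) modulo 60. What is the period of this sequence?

We have u_1 = 25; u_2 = 46; u_3 = 52; u_4 = 28; u_5 = 4; u_6 = 40; u_7 = 16; u_8 = 52.
Since u_8 = u_3 = 52, the sequence is eventually periodic: after a pre-period of length 2 it cycles with period 5.

5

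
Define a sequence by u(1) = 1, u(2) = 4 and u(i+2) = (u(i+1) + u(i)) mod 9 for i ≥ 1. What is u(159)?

We have u(1) = 1, u(2) = 4, u(3) = 5, u(4) = 0, u(5) = 5, u(6) = 5, u(7) = 1, u(8) = 6, u(9) = 7, u(10) = 4, u(11) = 2, u(12) = 6, u(13) = 8, u(14) = 5, u(15) = 4, u(16) = 0, u(17) = 4, u(18) = 4, u(19) = 8, u(20) = 3, u(21) = 2, u(22) = 5, u(23) = 7, u(24) = 3, u(25) = 1, u(26) = 4.
The sequence repeats with period 24.
So u(159) = u(1 + ((159-1) mod 24)) = u(15) = 4.

4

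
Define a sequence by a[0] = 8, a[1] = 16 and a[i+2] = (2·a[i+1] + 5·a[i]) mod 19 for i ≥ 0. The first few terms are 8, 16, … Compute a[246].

Computing terms: a[0] = 8,  a[1] = 16,  a[2] = 15,  a[3] = 15,  a[4] = 10,  a[5] = 0,  a[6] = 12,  a[7] = 5,  a[8] = 13,  a[9] = 13,  a[10] = 15,  a[11] = 0,  a[12] = 18,  a[13] = 17,  a[14] = 10,  a[15] = 10,  a[16] = 13,  a[17] = 0,  a[18] = 8,  a[19] = 16.
The sequence repeats with period 18.
So a[246] = a[0 + ((246-0) mod 18)] = a[12] = 18.

18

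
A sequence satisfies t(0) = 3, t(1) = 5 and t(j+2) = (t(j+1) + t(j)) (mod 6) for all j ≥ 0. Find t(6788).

0

Computing terms: t(0) = 3, t(1) = 5, t(2) = 2, t(3) = 1, t(4) = 3, t(5) = 4, t(6) = 1, t(7) = 5, t(8) = 0, t(9) = 5, t(10) = 5, t(11) = 4, t(12) = 3, t(13) = 1, t(14) = 4, t(15) = 5, t(16) = 3, t(17) = 2, t(18) = 5, t(19) = 1, t(20) = 0, t(21) = 1, t(22) = 1, t(23) = 2, t(24) = 3, t(25) = 5.
Since (t(24), t(25)) = (t(0), t(1)) = (3, 5) (two consecutive terms determine the rest), the sequence is periodic with period 24.
So t(6788) = t(0 + ((6788-0) mod 24)) = t(20) = 0.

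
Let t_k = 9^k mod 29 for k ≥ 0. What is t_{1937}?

5

Computing terms: t_0 = 1, t_1 = 9, t_2 = 23, t_3 = 4, t_4 = 7, t_5 = 5, t_6 = 16, t_7 = 28, t_8 = 20, t_9 = 6, t_{10} = 25, t_{11} = 22, t_{12} = 24, t_{13} = 13, t_{14} = 1.
Since t_{14} = t_0 = 1, the sequence is periodic with period 14.
So t_{1937} = t_{0 + ((1937-0) mod 14)} = t_5 = 5.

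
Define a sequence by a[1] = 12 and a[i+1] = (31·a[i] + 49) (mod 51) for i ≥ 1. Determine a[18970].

3

a[1] = 12,  a[2] = 13,  a[3] = 44,  a[4] = 36,  a[5] = 43,  a[6] = 5,  a[7] = 0,  a[8] = 49,  a[9] = 38,  a[10] = 3,  a[11] = 40,  a[12] = 14,  a[13] = 24,  a[14] = 28,  a[15] = 50,  a[16] = 18,  a[17] = 46,  a[18] = 47,  a[19] = 27,  a[20] = 19,  a[21] = 26,  a[22] = 39,  a[23] = 34,  a[24] = 32,  a[25] = 21,  a[26] = 37,  a[27] = 23,  a[28] = 48,  a[29] = 7,  a[30] = 11,  a[31] = 33,  a[32] = 1,  a[33] = 29,  a[34] = 30,  a[35] = 10,  a[36] = 2,  a[37] = 9,  a[38] = 22,  a[39] = 17,  a[40] = 15,  a[41] = 4,  a[42] = 20,  a[43] = 6,  a[44] = 31,  a[45] = 41,  a[46] = 45,  a[47] = 16,  a[48] = 35,  a[49] = 12.
Since a[49] = a[1] = 12, the sequence is periodic with period 48.
(18970 - 1) mod 48 = 9, so a[18970] = a[10] = 3.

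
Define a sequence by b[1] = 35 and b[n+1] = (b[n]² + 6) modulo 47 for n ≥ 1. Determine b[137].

1

We have b[1] = 35, b[2] = 9, b[3] = 40, b[4] = 8, b[5] = 23, b[6] = 18, b[7] = 1, b[8] = 7, b[9] = 8.
Since b[9] = b[4] = 8, the sequence is eventually periodic: after a pre-period of length 3 it cycles with period 5.
For n ≥ 4, b[n] depends only on (n - 4) mod 5. (137 - 4) mod 5 = 3, so b[137] = b[7] = 1.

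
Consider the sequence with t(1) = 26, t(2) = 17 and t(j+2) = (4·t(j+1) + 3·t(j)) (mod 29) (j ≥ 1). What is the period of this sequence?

t(1) = 26,  t(2) = 17,  t(3) = 1,  t(4) = 26,  t(5) = 20,  t(6) = 13,  t(7) = 25,  t(8) = 23,  t(9) = 22,  t(10) = 12,  t(11) = 27,  t(12) = 28,  t(13) = 19,  t(14) = 15,  t(15) = 1,  t(16) = 20,  t(17) = 25,  t(18) = 15,  t(19) = 19,  t(20) = 5,  t(21) = 19,  t(22) = 4,  t(23) = 15,  t(24) = 14,  t(25) = 14,  t(26) = 11,  t(27) = 28,  t(28) = 0,  t(29) = 26,  t(30) = 17.
Since (t(29), t(30)) = (t(1), t(2)) = (26, 17) (two consecutive terms determine the rest), the sequence is periodic with period 28.

28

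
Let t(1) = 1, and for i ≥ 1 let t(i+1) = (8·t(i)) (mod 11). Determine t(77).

3

t(1) = 1; t(2) = 8; t(3) = 9; t(4) = 6; t(5) = 4; t(6) = 10; t(7) = 3; t(8) = 2; t(9) = 5; t(10) = 7; t(11) = 1.
Since t(11) = t(1) = 1, the sequence is periodic with period 10.
So t(77) = t(1 + ((77-1) mod 10)) = t(7) = 3.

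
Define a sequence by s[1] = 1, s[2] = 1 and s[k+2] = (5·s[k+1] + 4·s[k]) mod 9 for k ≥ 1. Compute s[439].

3

We have s[1] = 1; s[2] = 1; s[3] = 0; s[4] = 4; s[5] = 2; s[6] = 8; s[7] = 3; s[8] = 2; s[9] = 4; s[10] = 1; s[11] = 3; s[12] = 1; s[13] = 8; s[14] = 8; s[15] = 0; s[16] = 5; s[17] = 7; s[18] = 1; s[19] = 6; s[20] = 7; s[21] = 5; s[22] = 8; s[23] = 6; s[24] = 8; s[25] = 1; s[26] = 1.
Since (s[25], s[26]) = (s[1], s[2]) = (1, 1) (two consecutive terms determine the rest), the sequence is periodic with period 24.
So s[439] = s[1 + ((439-1) mod 24)] = s[7] = 3.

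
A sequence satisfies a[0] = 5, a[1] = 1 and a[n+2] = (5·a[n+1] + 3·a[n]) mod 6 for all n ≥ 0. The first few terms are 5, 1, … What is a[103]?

Computing terms: a[0] = 5; a[1] = 1; a[2] = 2; a[3] = 1; a[4] = 5; a[5] = 4; a[6] = 5; a[7] = 1.
Since (a[6], a[7]) = (a[0], a[1]) = (5, 1) (two consecutive terms determine the rest), the sequence is periodic with period 6.
(103 - 0) mod 6 = 1, so a[103] = a[1] = 1.

1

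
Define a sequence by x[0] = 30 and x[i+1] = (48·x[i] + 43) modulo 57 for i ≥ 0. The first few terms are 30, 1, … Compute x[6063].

37

x[0] = 30,  x[1] = 1,  x[2] = 34,  x[3] = 22,  x[4] = 16,  x[5] = 13,  x[6] = 40,  x[7] = 25,  x[8] = 46,  x[9] = 28,  x[10] = 19,  x[11] = 43,  x[12] = 55,  x[13] = 4,  x[14] = 7,  x[15] = 37,  x[16] = 52,  x[17] = 31,  x[18] = 49,  x[19] = 1.
Since x[19] = x[1] = 1, the sequence is eventually periodic: after a pre-period of length 1 it cycles with period 18.
For i ≥ 1, x[i] depends only on (i - 1) mod 18. (6063 - 1) mod 18 = 14, so x[6063] = x[15] = 37.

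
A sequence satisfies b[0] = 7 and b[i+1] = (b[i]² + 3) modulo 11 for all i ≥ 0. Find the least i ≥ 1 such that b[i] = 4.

b[0] = 7,  b[1] = 8,  b[2] = 1,  b[3] = 4,  b[4] = 8.
Since b[4] = b[1] = 8, the sequence is eventually periodic: after a pre-period of length 1 it cycles with period 3.
The value 4 first appears (with i ≥ 1) at b[3].

3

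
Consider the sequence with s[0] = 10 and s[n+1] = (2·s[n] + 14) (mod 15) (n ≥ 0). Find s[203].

13

We have s[0] = 10,  s[1] = 4,  s[2] = 7,  s[3] = 13,  s[4] = 10.
The sequence repeats with period 4.
(203 - 0) mod 4 = 3, so s[203] = s[3] = 13.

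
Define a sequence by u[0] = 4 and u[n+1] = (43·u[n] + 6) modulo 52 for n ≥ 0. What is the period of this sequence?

Listing terms: u[0] = 4; u[1] = 22; u[2] = 16; u[3] = 18; u[4] = 0; u[5] = 6; u[6] = 4.
Since u[6] = u[0] = 4, the sequence is periodic with period 6.

6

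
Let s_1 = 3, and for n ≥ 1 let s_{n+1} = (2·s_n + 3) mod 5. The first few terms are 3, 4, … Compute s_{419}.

We have s_1 = 3; s_2 = 4; s_3 = 1; s_4 = 0; s_5 = 3.
The sequence repeats with period 4.
(419 - 1) mod 4 = 2, so s_{419} = s_3 = 1.

1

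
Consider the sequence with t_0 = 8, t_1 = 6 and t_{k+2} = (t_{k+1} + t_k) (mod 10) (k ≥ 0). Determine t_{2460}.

8

t_0 = 8, t_1 = 6, t_2 = 4, t_3 = 0, t_4 = 4, t_5 = 4, t_6 = 8, t_7 = 2, t_8 = 0, t_9 = 2, t_{10} = 2, t_{11} = 4, t_{12} = 6, t_{13} = 0, t_{14} = 6, t_{15} = 6, t_{16} = 2, t_{17} = 8, t_{18} = 0, t_{19} = 8, t_{20} = 8, t_{21} = 6.
The sequence repeats with period 20.
So t_{2460} = t_{0 + ((2460-0) mod 20)} = t_0 = 8.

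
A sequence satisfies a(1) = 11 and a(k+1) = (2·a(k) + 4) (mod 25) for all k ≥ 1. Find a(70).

1

Listing terms: a(1) = 11,  a(2) = 1,  a(3) = 6,  a(4) = 16,  a(5) = 11.
Since a(5) = a(1) = 11, the sequence is periodic with period 4.
(70 - 1) mod 4 = 1, so a(70) = a(2) = 1.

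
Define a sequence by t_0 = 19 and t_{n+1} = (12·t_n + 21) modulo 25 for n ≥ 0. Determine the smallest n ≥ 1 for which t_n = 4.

3

We have t_0 = 19, t_1 = 24, t_2 = 9, t_3 = 4, t_4 = 19.
Since t_4 = t_0 = 19, the sequence is periodic with period 4.
The value 4 first appears (with n ≥ 1) at t_3.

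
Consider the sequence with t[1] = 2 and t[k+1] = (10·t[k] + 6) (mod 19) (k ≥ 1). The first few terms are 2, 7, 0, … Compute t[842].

t[1] = 2, t[2] = 7, t[3] = 0, t[4] = 6, t[5] = 9, t[6] = 1, t[7] = 16, t[8] = 14, t[9] = 13, t[10] = 3, t[11] = 17, t[12] = 5, t[13] = 18, t[14] = 15, t[15] = 4, t[16] = 8, t[17] = 10, t[18] = 11, t[19] = 2.
The sequence repeats with period 18.
(842 - 1) mod 18 = 13, so t[842] = t[14] = 15.

15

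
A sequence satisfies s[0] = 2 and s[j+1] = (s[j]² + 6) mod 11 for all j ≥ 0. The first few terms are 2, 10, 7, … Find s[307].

Listing terms: s[0] = 2, s[1] = 10, s[2] = 7, s[3] = 0, s[4] = 6, s[5] = 9, s[6] = 10.
Since s[6] = s[1] = 10, the sequence is eventually periodic: after a pre-period of length 1 it cycles with period 5.
For j ≥ 1, s[j] depends only on (j - 1) mod 5. (307 - 1) mod 5 = 1, so s[307] = s[2] = 7.

7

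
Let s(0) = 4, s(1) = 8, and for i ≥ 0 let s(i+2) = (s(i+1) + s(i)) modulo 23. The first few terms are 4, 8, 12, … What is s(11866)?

We have s(0) = 4, s(1) = 8, s(2) = 12, s(3) = 20, s(4) = 9, s(5) = 6, s(6) = 15, s(7) = 21, s(8) = 13, s(9) = 11, s(10) = 1, s(11) = 12, s(12) = 13, s(13) = 2, s(14) = 15, s(15) = 17, s(16) = 9, s(17) = 3, s(18) = 12, s(19) = 15, s(20) = 4, s(21) = 19, s(22) = 0, s(23) = 19, s(24) = 19, s(25) = 15, s(26) = 11, s(27) = 3, s(28) = 14, s(29) = 17, s(30) = 8, s(31) = 2, s(32) = 10, s(33) = 12, s(34) = 22, s(35) = 11, s(36) = 10, s(37) = 21, s(38) = 8, s(39) = 6, s(40) = 14, s(41) = 20, s(42) = 11, s(43) = 8, s(44) = 19, s(45) = 4, s(46) = 0, s(47) = 4, s(48) = 4, s(49) = 8.
Since (s(48), s(49)) = (s(0), s(1)) = (4, 8) (two consecutive terms determine the rest), the sequence is periodic with period 48.
So s(11866) = s(0 + ((11866-0) mod 48)) = s(10) = 1.

1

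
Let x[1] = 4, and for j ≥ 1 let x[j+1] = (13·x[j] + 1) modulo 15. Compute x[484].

1

Listing terms: x[1] = 4; x[2] = 8; x[3] = 0; x[4] = 1; x[5] = 14; x[6] = 3; x[7] = 10; x[8] = 11; x[9] = 9; x[10] = 13; x[11] = 5; x[12] = 6; x[13] = 4.
The sequence repeats with period 12.
So x[484] = x[1 + ((484-1) mod 12)] = x[4] = 1.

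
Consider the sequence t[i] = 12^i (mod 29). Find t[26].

28

Computing terms: t[1] = 12; t[2] = 28; t[3] = 17; t[4] = 1; t[5] = 12.
The sequence repeats with period 4.
(26 - 1) mod 4 = 1, so t[26] = t[2] = 28.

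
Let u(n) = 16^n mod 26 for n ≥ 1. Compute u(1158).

14

We have u(1) = 16,  u(2) = 22,  u(3) = 14,  u(4) = 16.
The sequence repeats with period 3.
(1158 - 1) mod 3 = 2, so u(1158) = u(3) = 14.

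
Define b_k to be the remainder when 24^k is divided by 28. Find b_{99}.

b_1 = 24,  b_2 = 16,  b_3 = 20,  b_4 = 4,  b_5 = 12,  b_6 = 8,  b_7 = 24.
The sequence repeats with period 6.
(99 - 1) mod 6 = 2, so b_{99} = b_3 = 20.

20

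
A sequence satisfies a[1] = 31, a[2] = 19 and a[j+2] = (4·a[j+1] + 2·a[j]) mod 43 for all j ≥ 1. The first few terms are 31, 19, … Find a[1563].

Computing terms: a[1] = 31,  a[2] = 19,  a[3] = 9,  a[4] = 31,  a[5] = 13,  a[6] = 28,  a[7] = 9,  a[8] = 6,  a[9] = 42,  a[10] = 8,  a[11] = 30,  a[12] = 7,  a[13] = 2,  a[14] = 22,  a[15] = 6,  a[16] = 25,  a[17] = 26,  a[18] = 25,  a[19] = 23,  a[20] = 13,  a[21] = 12,  a[22] = 31,  a[23] = 19.
Since (a[22], a[23]) = (a[1], a[2]) = (31, 19) (two consecutive terms determine the rest), the sequence is periodic with period 21.
(1563 - 1) mod 21 = 8, so a[1563] = a[9] = 42.

42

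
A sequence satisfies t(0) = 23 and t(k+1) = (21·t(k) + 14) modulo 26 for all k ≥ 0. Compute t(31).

t(0) = 23; t(1) = 3; t(2) = 25; t(3) = 19; t(4) = 23.
Since t(4) = t(0) = 23, the sequence is periodic with period 4.
(31 - 0) mod 4 = 3, so t(31) = t(3) = 19.

19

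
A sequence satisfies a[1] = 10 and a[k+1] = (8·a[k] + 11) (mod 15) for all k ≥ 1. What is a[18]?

a[1] = 10,  a[2] = 1,  a[3] = 4,  a[4] = 13,  a[5] = 10.
The sequence repeats with period 4.
(18 - 1) mod 4 = 1, so a[18] = a[2] = 1.

1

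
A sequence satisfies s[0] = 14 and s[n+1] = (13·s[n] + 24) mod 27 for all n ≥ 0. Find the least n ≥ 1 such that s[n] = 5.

Computing terms: s[0] = 14,  s[1] = 17,  s[2] = 2,  s[3] = 23,  s[4] = 26,  s[5] = 11,  s[6] = 5,  s[7] = 8,  s[8] = 20,  s[9] = 14.
The sequence repeats with period 9.
The value 5 first appears (with n ≥ 1) at s[6].

6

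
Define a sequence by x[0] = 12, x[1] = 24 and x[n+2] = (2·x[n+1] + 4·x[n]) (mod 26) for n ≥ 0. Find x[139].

0

Computing terms: x[0] = 12; x[1] = 24; x[2] = 18; x[3] = 2; x[4] = 24; x[5] = 4; x[6] = 0; x[7] = 16; x[8] = 6; x[9] = 24; x[10] = 20; x[11] = 6; x[12] = 14; x[13] = 0; x[14] = 4; x[15] = 8; x[16] = 6; x[17] = 18; x[18] = 8; x[19] = 10; x[20] = 0; x[21] = 14; x[22] = 2; x[23] = 8; x[24] = 24; x[25] = 2; x[26] = 22; x[27] = 0; x[28] = 10; x[29] = 20; x[30] = 2; x[31] = 6; x[32] = 20; x[33] = 12; x[34] = 0; x[35] = 22; x[36] = 18; x[37] = 20; x[38] = 8; x[39] = 18; x[40] = 16; x[41] = 0; x[42] = 12; x[43] = 24.
Since (x[42], x[43]) = (x[0], x[1]) = (12, 24) (two consecutive terms determine the rest), the sequence is periodic with period 42.
(139 - 0) mod 42 = 13, so x[139] = x[13] = 0.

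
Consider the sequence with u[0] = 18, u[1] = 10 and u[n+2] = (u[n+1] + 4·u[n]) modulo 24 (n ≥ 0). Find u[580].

18

u[0] = 18, u[1] = 10, u[2] = 10, u[3] = 2, u[4] = 18, u[5] = 2, u[6] = 2, u[7] = 10, u[8] = 18, u[9] = 10.
Since (u[8], u[9]) = (u[0], u[1]) = (18, 10) (two consecutive terms determine the rest), the sequence is periodic with period 8.
So u[580] = u[0 + ((580-0) mod 8)] = u[4] = 18.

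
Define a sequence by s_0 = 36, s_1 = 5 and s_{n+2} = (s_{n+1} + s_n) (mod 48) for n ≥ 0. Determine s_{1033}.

5

Listing terms: s_0 = 36, s_1 = 5, s_2 = 41, s_3 = 46, s_4 = 39, s_5 = 37, s_6 = 28, s_7 = 17, s_8 = 45, s_9 = 14, s_{10} = 11, s_{11} = 25, s_{12} = 36, s_{13} = 13, s_{14} = 1, s_{15} = 14, s_{16} = 15, s_{17} = 29, s_{18} = 44, s_{19} = 25, s_{20} = 21, s_{21} = 46, s_{22} = 19, s_{23} = 17, s_{24} = 36, s_{25} = 5.
The sequence repeats with period 24.
(1033 - 0) mod 24 = 1, so s_{1033} = s_1 = 5.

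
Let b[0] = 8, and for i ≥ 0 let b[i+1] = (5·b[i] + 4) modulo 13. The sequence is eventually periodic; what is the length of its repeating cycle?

We have b[0] = 8, b[1] = 5, b[2] = 3, b[3] = 6, b[4] = 8.
Since b[4] = b[0] = 8, the sequence is periodic with period 4.

4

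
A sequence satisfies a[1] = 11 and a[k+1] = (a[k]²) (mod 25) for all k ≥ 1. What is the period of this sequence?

4

a[1] = 11,  a[2] = 21,  a[3] = 16,  a[4] = 6,  a[5] = 11.
Since a[5] = a[1] = 11, the sequence is periodic with period 4.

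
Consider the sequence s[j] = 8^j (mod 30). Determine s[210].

Listing terms: s[0] = 1, s[1] = 8, s[2] = 4, s[3] = 2, s[4] = 16, s[5] = 8.
Since s[5] = s[1] = 8, the sequence is eventually periodic: after a pre-period of length 1 it cycles with period 4.
For j ≥ 1, s[j] depends only on (j - 1) mod 4. (210 - 1) mod 4 = 1, so s[210] = s[2] = 4.

4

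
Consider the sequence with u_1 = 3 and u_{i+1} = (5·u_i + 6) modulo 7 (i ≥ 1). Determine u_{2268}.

We have u_1 = 3, u_2 = 0, u_3 = 6, u_4 = 1, u_5 = 4, u_6 = 5, u_7 = 3.
Since u_7 = u_1 = 3, the sequence is periodic with period 6.
(2268 - 1) mod 6 = 5, so u_{2268} = u_6 = 5.

5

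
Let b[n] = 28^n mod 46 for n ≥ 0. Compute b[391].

38

Computing terms: b[0] = 1, b[1] = 28, b[2] = 2, b[3] = 10, b[4] = 4, b[5] = 20, b[6] = 8, b[7] = 40, b[8] = 16, b[9] = 34, b[10] = 32, b[11] = 22, b[12] = 18, b[13] = 44, b[14] = 36, b[15] = 42, b[16] = 26, b[17] = 38, b[18] = 6, b[19] = 30, b[20] = 12, b[21] = 14, b[22] = 24, b[23] = 28.
Since b[23] = b[1] = 28, the sequence is eventually periodic: after a pre-period of length 1 it cycles with period 22.
For n ≥ 1, b[n] depends only on (n - 1) mod 22. (391 - 1) mod 22 = 16, so b[391] = b[17] = 38.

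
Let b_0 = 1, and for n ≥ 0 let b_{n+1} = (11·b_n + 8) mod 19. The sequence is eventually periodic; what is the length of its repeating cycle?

3

b_0 = 1; b_1 = 0; b_2 = 8; b_3 = 1.
Since b_3 = b_0 = 1, the sequence is periodic with period 3.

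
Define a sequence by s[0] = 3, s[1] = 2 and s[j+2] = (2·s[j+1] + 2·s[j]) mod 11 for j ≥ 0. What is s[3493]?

2

We have s[0] = 3, s[1] = 2, s[2] = 10, s[3] = 2, s[4] = 2, s[5] = 8, s[6] = 9, s[7] = 1, s[8] = 9, s[9] = 9, s[10] = 3, s[11] = 2.
Since (s[10], s[11]) = (s[0], s[1]) = (3, 2) (two consecutive terms determine the rest), the sequence is periodic with period 10.
So s[3493] = s[0 + ((3493-0) mod 10)] = s[3] = 2.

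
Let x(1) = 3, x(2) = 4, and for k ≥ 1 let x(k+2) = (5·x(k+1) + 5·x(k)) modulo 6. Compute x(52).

Listing terms: x(1) = 3; x(2) = 4; x(3) = 5; x(4) = 3; x(5) = 4.
Since (x(4), x(5)) = (x(1), x(2)) = (3, 4) (two consecutive terms determine the rest), the sequence is periodic with period 3.
(52 - 1) mod 3 = 0, so x(52) = x(1) = 3.

3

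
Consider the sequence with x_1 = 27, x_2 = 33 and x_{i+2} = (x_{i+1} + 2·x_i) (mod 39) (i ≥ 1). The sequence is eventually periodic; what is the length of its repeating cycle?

12

Computing terms: x_1 = 27,  x_2 = 33,  x_3 = 9,  x_4 = 36,  x_5 = 15,  x_6 = 9,  x_7 = 0,  x_8 = 18,  x_9 = 18,  x_{10} = 15,  x_{11} = 12,  x_{12} = 3,  x_{13} = 27,  x_{14} = 33.
The sequence repeats with period 12.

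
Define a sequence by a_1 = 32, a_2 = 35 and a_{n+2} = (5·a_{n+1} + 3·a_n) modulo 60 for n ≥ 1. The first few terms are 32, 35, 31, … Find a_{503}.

49

a_1 = 32; a_2 = 35; a_3 = 31; a_4 = 20; a_5 = 13; a_6 = 5; a_7 = 4; a_8 = 35; a_9 = 7; a_{10} = 20; a_{11} = 1; a_{12} = 5; a_{13} = 28; a_{14} = 35; a_{15} = 19; a_{16} = 20; a_{17} = 37; a_{18} = 5; a_{19} = 16; a_{20} = 35; a_{21} = 43; a_{22} = 20; a_{23} = 49; a_{24} = 5; a_{25} = 52; a_{26} = 35; a_{27} = 31.
Since (a_{26}, a_{27}) = (a_2, a_3) = (35, 31) (two consecutive terms determine the rest), the sequence is eventually periodic: after a pre-period of length 1 it cycles with period 24.
For n ≥ 2, a_n depends only on (n - 2) mod 24. (503 - 2) mod 24 = 21, so a_{503} = a_{23} = 49.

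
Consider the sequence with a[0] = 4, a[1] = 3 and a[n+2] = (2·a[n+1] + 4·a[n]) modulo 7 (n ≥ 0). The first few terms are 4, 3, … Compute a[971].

0

Computing terms: a[0] = 4,  a[1] = 3,  a[2] = 1,  a[3] = 0,  a[4] = 4,  a[5] = 1,  a[6] = 4,  a[7] = 5,  a[8] = 5,  a[9] = 2,  a[10] = 3,  a[11] = 0,  a[12] = 5,  a[13] = 3,  a[14] = 5,  a[15] = 1,  a[16] = 1,  a[17] = 6,  a[18] = 2,  a[19] = 0,  a[20] = 1,  a[21] = 2,  a[22] = 1,  a[23] = 3,  a[24] = 3,  a[25] = 4,  a[26] = 6,  a[27] = 0,  a[28] = 3,  a[29] = 6,  a[30] = 3,  a[31] = 2,  a[32] = 2,  a[33] = 5,  a[34] = 4,  a[35] = 0,  a[36] = 2,  a[37] = 4,  a[38] = 2,  a[39] = 6,  a[40] = 6,  a[41] = 1,  a[42] = 5,  a[43] = 0,  a[44] = 6,  a[45] = 5,  a[46] = 6,  a[47] = 4,  a[48] = 4,  a[49] = 3.
The sequence repeats with period 48.
(971 - 0) mod 48 = 11, so a[971] = a[11] = 0.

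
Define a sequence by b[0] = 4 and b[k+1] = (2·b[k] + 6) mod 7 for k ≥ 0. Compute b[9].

4

Computing terms: b[0] = 4, b[1] = 0, b[2] = 6, b[3] = 4.
The sequence repeats with period 3.
(9 - 0) mod 3 = 0, so b[9] = b[0] = 4.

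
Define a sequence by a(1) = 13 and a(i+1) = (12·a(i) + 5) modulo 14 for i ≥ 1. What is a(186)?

3

We have a(1) = 13; a(2) = 7; a(3) = 5; a(4) = 9; a(5) = 1; a(6) = 3; a(7) = 13.
The sequence repeats with period 6.
(186 - 1) mod 6 = 5, so a(186) = a(6) = 3.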